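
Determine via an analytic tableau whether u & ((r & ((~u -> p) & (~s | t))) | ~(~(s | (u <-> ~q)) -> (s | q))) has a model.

Satisfiable

Initial set: {(u & ((r & ((~u -> p) & (~s | t))) | ~(~(s | (u <-> ~q)) -> (s | q))))}.
(u & ((r & ((~u -> p) & (~s | t))) | ~(~(s | (u <-> ~q)) -> (s | q)))): α-rule — add u, ((r & ((~u -> p) & (~s | t))) | ~(~(s | (u <-> ~q)) -> (s | q))).
((r & ((~u -> p) & (~s | t))) | ~(~(s | (u <-> ~q)) -> (s | q))): β-rule — branch into (r & ((~u -> p) & (~s | t)))  //  ~(~(s | (u <-> ~q)) -> (s | q)).
  branch 1 (add (r & ((~u -> p) & (~s | t)))):
    (r & ((~u -> p) & (~s | t))): α-rule — add r, ((~u -> p) & (~s | t)).
    ((~u -> p) & (~s | t)): α-rule — add (~u -> p), (~s | t).
    (~u -> p): β-rule — branch into ~~u  //  p.
      branch 1.1 (add ~~u):
        (~s | t): β-rule — branch into ~s  //  t.
          branch 1.1.1 (add ~s):
            ○ open, literals {r=1, s=0, u=1}.
          branch 1.1.2 (add t):
            ○ open, literals {r=1, t=1, u=1}.
      branch 1.2 (add p):
        (~s | t): β-rule — branch into ~s  //  t.
          branch 1.2.1 (add ~s):
            ○ open, literals {p=1, r=1, s=0, u=1}.
          branch 1.2.2 (add t):
            ○ open, literals {p=1, r=1, t=1, u=1}.
  branch 2 (add ~(~(s | (u <-> ~q)) -> (s | q))):
    ~(~(s | (u <-> ~q)) -> (s | q)): α-rule — add ~(s | (u <-> ~q)), ~(s | q).
    ~(s | (u <-> ~q)): α-rule — add ~s, ~(u <-> ~q).
    ~(s | q): α-rule — add ~s, ~q.
    ~(u <-> ~q): β-rule — branch into u, ~~q  //  ~u, ~q.
      branch 2.1 (add u, ~~q):
        × closes — contains both q and ~q.
      branch 2.2 (add ~u, ~q):
        × closes — contains both u and ~u.
2 branches closed, 4 open.
An open branch gives a satisfying assignment: r=1, s=0, u=1.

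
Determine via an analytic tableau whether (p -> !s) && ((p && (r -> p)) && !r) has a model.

Initial set: {((p -> !s) && ((p && (r -> p)) && !r))}.
((p -> !s) && ((p && (r -> p)) && !r)): α-rule — add (p -> !s), ((p && (r -> p)) && !r).
((p && (r -> p)) && !r): α-rule — add (p && (r -> p)), !r.
(p && (r -> p)): α-rule — add p, (r -> p).
(p -> !s): β-rule — branch into !p  //  !s.
  branch 1 (add !p):
    × closes — contains both p and !p.
  branch 2 (add !s):
    (r -> p): β-rule — branch into !r  //  p.
      branch 2.1 (add !r):
        ○ open, literals {p=true, r=false, s=false}.
      branch 2.2 (add p):
        ○ open, literals {p=true, r=false, s=false}.
1 branch closed, 2 open.
An open branch gives a satisfying assignment: p=true, r=false, s=false.

Satisfiable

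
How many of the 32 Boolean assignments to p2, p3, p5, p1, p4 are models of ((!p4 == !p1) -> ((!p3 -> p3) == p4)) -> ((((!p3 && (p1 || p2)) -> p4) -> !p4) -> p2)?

Initial set: {(((!p4 == !p1) -> ((!p3 -> p3) == p4)) -> ((((!p3 && (p1 || p2)) -> p4) -> !p4) -> p2))}.
(((!p4 == !p1) -> ((!p3 -> p3) == p4)) -> ((((!p3 && (p1 || p2)) -> p4) -> !p4) -> p2)): β-rule — branch into !((!p4 == !p1) -> ((!p3 -> p3) == p4))  //  ((((!p3 && (p1 || p2)) -> p4) -> !p4) -> p2).
  branch 1 (add !((!p4 == !p1) -> ((!p3 -> p3) == p4))):
    !((!p4 == !p1) -> ((!p3 -> p3) == p4)): α-rule — add (!p4 == !p1), !((!p3 -> p3) == p4).
    (!p4 == !p1): β-rule — branch into !p4, !p1  //  !!p4, !!p1.
      branch 1.1 (add !p4, !p1):
        !((!p3 -> p3) == p4): β-rule — branch into (!p3 -> p3), !p4  //  !(!p3 -> p3), p4.
          branch 1.1.1 (add (!p3 -> p3), !p4):
            (!p3 -> p3): β-rule — branch into !!p3  //  p3.
              branch 1.1.1.1 (add !!p3):
                ○ open, literals {p1=false, p3=true, p4=false}.
              branch 1.1.1.2 (add p3):
                ○ open, literals {p1=false, p3=true, p4=false}.
          branch 1.1.2 (add !(!p3 -> p3), p4):
            × closes — contains both p4 and !p4.
      branch 1.2 (add !!p4, !!p1):
        !((!p3 -> p3) == p4): β-rule — branch into (!p3 -> p3), !p4  //  !(!p3 -> p3), p4.
          branch 1.2.1 (add (!p3 -> p3), !p4):
            × closes — contains both p4 and !p4.
          branch 1.2.2 (add !(!p3 -> p3), p4):
            !(!p3 -> p3): α-rule — add !p3, !p3.
            ○ open, literals {p1=true, p3=false, p4=true}.
  branch 2 (add ((((!p3 && (p1 || p2)) -> p4) -> !p4) -> p2)):
    ((((!p3 && (p1 || p2)) -> p4) -> !p4) -> p2): β-rule — branch into !(((!p3 && (p1 || p2)) -> p4) -> !p4)  //  p2.
      branch 2.1 (add !(((!p3 && (p1 || p2)) -> p4) -> !p4)):
        !(((!p3 && (p1 || p2)) -> p4) -> !p4): α-rule — add ((!p3 && (p1 || p2)) -> p4), !!p4.
        ((!p3 && (p1 || p2)) -> p4): β-rule — branch into !(!p3 && (p1 || p2))  //  p4.
          branch 2.1.1 (add !(!p3 && (p1 || p2))):
            !(!p3 && (p1 || p2)): β-rule — branch into !!p3  //  !(p1 || p2).
              branch 2.1.1.1 (add !!p3):
                ○ open, literals {p3=true, p4=true}.
              branch 2.1.1.2 (add !(p1 || p2)):
                !(p1 || p2): α-rule — add !p1, !p2.
                ○ open, literals {p1=false, p2=false, p4=true}.
          branch 2.1.2 (add p4):
            ○ open, literals {p4=true}.
      branch 2.2 (add p2):
        ○ open, literals {p2=true}.
2 branches closed, 7 open.
Each open branch fixes some atoms; the unmentioned ones are free. Counting distinct full assignments: branch {p1=false, p3=true, p4=false} (p2, p5) contributes 4 new; branch {p1=false, p3=true, p4=false} (p2, p5) contributes 0 new; branch {p1=true, p3=false, p4=true} (p2, p5) contributes 4 new; branch {p3=true, p4=true} (p2, p5, p1) contributes 8 new; branch {p1=false, p2=false, p4=true} (p3, p5) contributes 2 new; branch {p4=true} (p2, p3, p5, p1) contributes 2 new; branch {p2=true} (p3, p5, p1, p4) contributes 6 new. Total: 26.

26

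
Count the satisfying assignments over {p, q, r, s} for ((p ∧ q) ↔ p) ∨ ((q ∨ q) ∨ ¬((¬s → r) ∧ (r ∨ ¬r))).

Initial set: {(((p ∧ q) ↔ p) ∨ ((q ∨ q) ∨ ¬((¬s → r) ∧ (r ∨ ¬r))))}.
(((p ∧ q) ↔ p) ∨ ((q ∨ q) ∨ ¬((¬s → r) ∧ (r ∨ ¬r)))): β-rule — branch into ((p ∧ q) ↔ p)  //  ((q ∨ q) ∨ ¬((¬s → r) ∧ (r ∨ ¬r))).
  branch 1 (add ((p ∧ q) ↔ p)):
    ((p ∧ q) ↔ p): β-rule — branch into (p ∧ q), p  //  ¬(p ∧ q), ¬p.
      branch 1.1 (add (p ∧ q), p):
        (p ∧ q): α-rule — add p, q.
        ○ open, literals {p=1, q=1}.
      branch 1.2 (add ¬(p ∧ q), ¬p):
        ¬(p ∧ q): β-rule — branch into ¬p  //  ¬q.
          branch 1.2.1 (add ¬p):
            ○ open, literals {p=0}.
          branch 1.2.2 (add ¬q):
            ○ open, literals {p=0, q=0}.
  branch 2 (add ((q ∨ q) ∨ ¬((¬s → r) ∧ (r ∨ ¬r)))):
    ((q ∨ q) ∨ ¬((¬s → r) ∧ (r ∨ ¬r))): β-rule — branch into (q ∨ q)  //  ¬((¬s → r) ∧ (r ∨ ¬r)).
      branch 2.1 (add (q ∨ q)):
        (q ∨ q): β-rule — branch into q  //  q.
          branch 2.1.1 (add q):
            ○ open, literals {q=1}.
          branch 2.1.2 (add q):
            ○ open, literals {q=1}.
      branch 2.2 (add ¬((¬s → r) ∧ (r ∨ ¬r))):
        ¬((¬s → r) ∧ (r ∨ ¬r)): β-rule — branch into ¬(¬s → r)  //  ¬(r ∨ ¬r).
          branch 2.2.1 (add ¬(¬s → r)):
            ¬(¬s → r): α-rule — add ¬s, ¬r.
            ○ open, literals {r=0, s=0}.
          branch 2.2.2 (add ¬(r ∨ ¬r)):
            ¬(r ∨ ¬r): α-rule — add ¬r, ¬¬r.
            × closes — contains both r and ¬r.
1 branch closed, 6 open.
Each open branch fixes some atoms; the unmentioned ones are free. Counting distinct full assignments: branch {p=1, q=1} (r, s) contributes 4 new; branch {p=0} (q, r, s) contributes 8 new; branch {p=0, q=0} (r, s) contributes 0 new; branch {q=1} (p, r, s) contributes 0 new; branch {q=1} (p, r, s) contributes 0 new; branch {r=0, s=0} (p, q) contributes 1 new. Total: 13.

13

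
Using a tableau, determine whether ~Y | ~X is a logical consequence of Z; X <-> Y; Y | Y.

Initial set: {Z; (X <-> Y); (Y | Y); ~(~Y | ~X)}.
~(~Y | ~X): α-rule — add ~~Y, ~~X.
(X <-> Y): β-rule — branch into X, Y  //  ~X, ~Y.
  branch 1 (add X, Y):
    (Y | Y): β-rule — branch into Y  //  Y.
      branch 1.1 (add Y):
        ○ open, literals {X=1, Y=1, Z=1}.
      branch 1.2 (add Y):
        ○ open, literals {X=1, Y=1, Z=1}.
  branch 2 (add ~X, ~Y):
    × closes — contains both X and ~X.
1 branch closed, 2 open.
An open branch gives a countermodel: X=1, Y=1, Z=1 (unmentioned atoms arbitrary); the premises hold there but the conclusion fails.

No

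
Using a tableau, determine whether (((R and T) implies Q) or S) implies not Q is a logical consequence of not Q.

Yes

Initial set: {not Q; not ((((R and T) implies Q) or S) implies not Q)}.
not ((((R and T) implies Q) or S) implies not Q): α-rule — add (((R and T) implies Q) or S), not not Q.
× closes — contains both Q and not Q.
All 1 branch closes.
Every branch closed, so the premises entail the conclusion.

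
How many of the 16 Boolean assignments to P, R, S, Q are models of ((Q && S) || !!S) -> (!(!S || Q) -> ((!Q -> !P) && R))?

13

Initial set: {T (((Q && S) || !!S) -> (!(!S || Q) -> ((!Q -> !P) && R)))}.
T (((Q && S) || !!S) -> (!(!S || Q) -> ((!Q -> !P) && R))): β-rule — branch into F ((Q && S) || !!S)  //  T (!(!S || Q) -> ((!Q -> !P) && R)).
  branch 1 (add F ((Q && S) || !!S)):
    F ((Q && S) || !!S): α-rule — add F (Q && S), F !!S.
    F !!S: drop double negation, giving F S.
    F (Q && S): β-rule — branch into F Q  //  F S.
      branch 1.1 (add F Q):
        ○ open, literals {Q=0, S=0}.
      branch 1.2 (add F S):
        ○ open, literals {S=0}.
  branch 2 (add T (!(!S || Q) -> ((!Q -> !P) && R))):
    T (!(!S || Q) -> ((!Q -> !P) && R)): β-rule — branch into F !(!S || Q)  //  T ((!Q -> !P) && R).
      branch 2.1 (add F !(!S || Q)):
        F !(!S || Q): β-rule — branch into T !S  //  T Q.
          branch 2.1.1 (add T !S):
            ○ open, literals {S=0}.
          branch 2.1.2 (add T Q):
            ○ open, literals {Q=1}.
      branch 2.2 (add T ((!Q -> !P) && R)):
        T ((!Q -> !P) && R): α-rule — add T (!Q -> !P), T R.
        T (!Q -> !P): β-rule — branch into F !Q  //  T !P.
          branch 2.2.1 (add F !Q):
            ○ open, literals {Q=1, R=1}.
          branch 2.2.2 (add T !P):
            ○ open, literals {P=0, R=1}.
0 branches closed, 6 open.
Each open branch fixes some atoms; the unmentioned ones are free. Counting distinct full assignments: branch {Q=0, S=0} (P, R) contributes 4 new; branch {S=0} (P, R, Q) contributes 4 new; branch {S=0} (P, R, Q) contributes 0 new; branch {Q=1} (P, R, S) contributes 4 new; branch {Q=1, R=1} (P, S) contributes 0 new; branch {P=0, R=1} (S, Q) contributes 1 new. Total: 13.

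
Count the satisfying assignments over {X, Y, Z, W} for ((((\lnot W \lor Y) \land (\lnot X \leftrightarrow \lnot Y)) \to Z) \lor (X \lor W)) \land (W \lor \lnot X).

11

Initial set: {(((((\lnot W \lor Y) \land (\lnot X \leftrightarrow \lnot Y)) \to Z) \lor (X \lor W)) \land (W \lor \lnot X))}.
(((((\lnot W \lor Y) \land (\lnot X \leftrightarrow \lnot Y)) \to Z) \lor (X \lor W)) \land (W \lor \lnot X)): α-rule — add ((((\lnot W \lor Y) \land (\lnot X \leftrightarrow \lnot Y)) \to Z) \lor (X \lor W)), (W \lor \lnot X).
((((\lnot W \lor Y) \land (\lnot X \leftrightarrow \lnot Y)) \to Z) \lor (X \lor W)): β-rule — branch into (((\lnot W \lor Y) \land (\lnot X \leftrightarrow \lnot Y)) \to Z)  //  (X \lor W).
  branch 1 (add (((\lnot W \lor Y) \land (\lnot X \leftrightarrow \lnot Y)) \to Z)):
    (W \lor \lnot X): β-rule — branch into W  //  \lnot X.
      branch 1.1 (add W):
        (((\lnot W \lor Y) \land (\lnot X \leftrightarrow \lnot Y)) \to Z): β-rule — branch into \lnot ((\lnot W \lor Y) \land (\lnot X \leftrightarrow \lnot Y))  //  Z.
          branch 1.1.1 (add \lnot ((\lnot W \lor Y) \land (\lnot X \leftrightarrow \lnot Y))):
            \lnot ((\lnot W \lor Y) \land (\lnot X \leftrightarrow \lnot Y)): β-rule — branch into \lnot (\lnot W \lor Y)  //  \lnot (\lnot X \leftrightarrow \lnot Y).
              branch 1.1.1.1 (add \lnot (\lnot W \lor Y)):
                \lnot (\lnot W \lor Y): α-rule — add \lnot \lnot W, \lnot Y.
                ○ open, literals {W=T, Y=F}.
              branch 1.1.1.2 (add \lnot (\lnot X \leftrightarrow \lnot Y)):
                \lnot (\lnot X \leftrightarrow \lnot Y): β-rule — branch into \lnot X, \lnot \lnot Y  //  \lnot \lnot X, \lnot Y.
                  branch 1.1.1.2.1 (add \lnot X, \lnot \lnot Y):
                    ○ open, literals {W=T, X=F, Y=T}.
                  branch 1.1.1.2.2 (add \lnot \lnot X, \lnot Y):
                    ○ open, literals {W=T, X=T, Y=F}.
          branch 1.1.2 (add Z):
            ○ open, literals {W=T, Z=T}.
      branch 1.2 (add \lnot X):
        (((\lnot W \lor Y) \land (\lnot X \leftrightarrow \lnot Y)) \to Z): β-rule — branch into \lnot ((\lnot W \lor Y) \land (\lnot X \leftrightarrow \lnot Y))  //  Z.
          branch 1.2.1 (add \lnot ((\lnot W \lor Y) \land (\lnot X \leftrightarrow \lnot Y))):
            \lnot ((\lnot W \lor Y) \land (\lnot X \leftrightarrow \lnot Y)): β-rule — branch into \lnot (\lnot W \lor Y)  //  \lnot (\lnot X \leftrightarrow \lnot Y).
              branch 1.2.1.1 (add \lnot (\lnot W \lor Y)):
                \lnot (\lnot W \lor Y): α-rule — add \lnot \lnot W, \lnot Y.
                ○ open, literals {W=T, X=F, Y=F}.
              branch 1.2.1.2 (add \lnot (\lnot X \leftrightarrow \lnot Y)):
                \lnot (\lnot X \leftrightarrow \lnot Y): β-rule — branch into \lnot X, \lnot \lnot Y  //  \lnot \lnot X, \lnot Y.
                  branch 1.2.1.2.1 (add \lnot X, \lnot \lnot Y):
                    ○ open, literals {X=F, Y=T}.
                  branch 1.2.1.2.2 (add \lnot \lnot X, \lnot Y):
                    × closes — contains both X and \lnot X.
          branch 1.2.2 (add Z):
            ○ open, literals {X=F, Z=T}.
  branch 2 (add (X \lor W)):
    (W \lor \lnot X): β-rule — branch into W  //  \lnot X.
      branch 2.1 (add W):
        (X \lor W): β-rule — branch into X  //  W.
          branch 2.1.1 (add X):
            ○ open, literals {W=T, X=T}.
          branch 2.1.2 (add W):
            ○ open, literals {W=T}.
      branch 2.2 (add \lnot X):
        (X \lor W): β-rule — branch into X  //  W.
          branch 2.2.1 (add X):
            × closes — contains both X and \lnot X.
          branch 2.2.2 (add W):
            ○ open, literals {W=T, X=F}.
2 branches closed, 10 open.
Each open branch fixes some atoms; the unmentioned ones are free. Counting distinct full assignments: branch {W=T, Y=F} (X, Z) contributes 4 new; branch {W=T, X=F, Y=T} (Z) contributes 2 new; branch {W=T, X=T, Y=F} (Z) contributes 0 new; branch {W=T, Z=T} (X, Y) contributes 1 new; branch {W=T, X=F, Y=F} (Z) contributes 0 new; branch {X=F, Y=T} (Z, W) contributes 2 new; branch {X=F, Z=T} (Y, W) contributes 1 new; branch {W=T, X=T} (Y, Z) contributes 1 new; branch {W=T} (X, Y, Z) contributes 0 new; branch {W=T, X=F} (Y, Z) contributes 0 new. Total: 11.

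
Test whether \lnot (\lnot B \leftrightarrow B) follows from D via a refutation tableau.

Initial set: {D; \lnot \lnot (\lnot B \leftrightarrow B)}.
\lnot \lnot (\lnot B \leftrightarrow B): β-rule — branch into \lnot B, B  //  \lnot \lnot B, \lnot B.
  branch 1 (add \lnot B, B):
    × closes — contains both B and \lnot B.
  branch 2 (add \lnot \lnot B, \lnot B):
    × closes — contains both B and \lnot B.
All 2 branches close.
Every branch closed, so the premises entail the conclusion.

Yes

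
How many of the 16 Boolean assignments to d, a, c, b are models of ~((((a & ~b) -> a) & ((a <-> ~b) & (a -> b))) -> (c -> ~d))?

Initial set: {T ~((((a & ~b) -> a) & ((a <-> ~b) & (a -> b))) -> (c -> ~d))}.
T ~((((a & ~b) -> a) & ((a <-> ~b) & (a -> b))) -> (c -> ~d)): α-rule — add T (((a & ~b) -> a) & ((a <-> ~b) & (a -> b))), F (c -> ~d).
T (((a & ~b) -> a) & ((a <-> ~b) & (a -> b))): α-rule — add T ((a & ~b) -> a), T ((a <-> ~b) & (a -> b)).
F (c -> ~d): α-rule — add T c, F ~d.
T ((a <-> ~b) & (a -> b)): α-rule — add T (a <-> ~b), T (a -> b).
T ((a & ~b) -> a): β-rule — branch into F (a & ~b)  //  T a.
  branch 1 (add F (a & ~b)):
    T (a <-> ~b): β-rule — branch into T a, T ~b  //  F a, F ~b.
      branch 1.1 (add T a, T ~b):
        T (a -> b): β-rule — branch into F a  //  T b.
          branch 1.1.1 (add F a):
            × closes — contains both a and ~a.
          branch 1.1.2 (add T b):
            × closes — contains both b and ~b.
      branch 1.2 (add F a, F ~b):
        T (a -> b): β-rule — branch into F a  //  T b.
          branch 1.2.1 (add F a):
            F (a & ~b): β-rule — branch into F a  //  F ~b.
              branch 1.2.1.1 (add F a):
                ○ open, literals {a=F, b=T, c=T, d=T}.
              branch 1.2.1.2 (add F ~b):
                ○ open, literals {a=F, b=T, c=T, d=T}.
          branch 1.2.2 (add T b):
            F (a & ~b): β-rule — branch into F a  //  F ~b.
              branch 1.2.2.1 (add F a):
                ○ open, literals {a=F, b=T, c=T, d=T}.
              branch 1.2.2.2 (add F ~b):
                ○ open, literals {a=F, b=T, c=T, d=T}.
  branch 2 (add T a):
    T (a <-> ~b): β-rule — branch into T a, T ~b  //  F a, F ~b.
      branch 2.1 (add T a, T ~b):
        T (a -> b): β-rule — branch into F a  //  T b.
          branch 2.1.1 (add F a):
            × closes — contains both a and ~a.
          branch 2.1.2 (add T b):
            × closes — contains both b and ~b.
      branch 2.2 (add F a, F ~b):
        × closes — contains both a and ~a.
5 branches closed, 4 open.
Each open branch fixes some atoms; the unmentioned ones are free. Counting distinct full assignments: branch {a=F, b=T, c=T, d=T} (none free) contributes 1 new; branch {a=F, b=T, c=T, d=T} (none free) contributes 0 new; branch {a=F, b=T, c=T, d=T} (none free) contributes 0 new; branch {a=F, b=T, c=T, d=T} (none free) contributes 0 new. Total: 1.

1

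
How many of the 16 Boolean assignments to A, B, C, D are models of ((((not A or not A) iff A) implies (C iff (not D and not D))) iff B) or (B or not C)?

12

Initial set: {(((((not A or not A) iff A) implies (C iff (not D and not D))) iff B) or (B or not C))}.
(((((not A or not A) iff A) implies (C iff (not D and not D))) iff B) or (B or not C)): β-rule — branch into ((((not A or not A) iff A) implies (C iff (not D and not D))) iff B)  //  (B or not C).
  branch 1 (add ((((not A or not A) iff A) implies (C iff (not D and not D))) iff B)):
    ((((not A or not A) iff A) implies (C iff (not D and not D))) iff B): β-rule — branch into (((not A or not A) iff A) implies (C iff (not D and not D))), B  //  not (((not A or not A) iff A) implies (C iff (not D and not D))), not B.
      branch 1.1 (add (((not A or not A) iff A) implies (C iff (not D and not D))), B):
        (((not A or not A) iff A) implies (C iff (not D and not D))): β-rule — branch into not ((not A or not A) iff A)  //  (C iff (not D and not D)).
          branch 1.1.1 (add not ((not A or not A) iff A)):
            not ((not A or not A) iff A): β-rule — branch into (not A or not A), not A  //  not (not A or not A), A.
              branch 1.1.1.1 (add (not A or not A), not A):
                (not A or not A): β-rule — branch into not A  //  not A.
                  branch 1.1.1.1.1 (add not A):
                    ○ open, literals {A=F, B=T}.
                  branch 1.1.1.1.2 (add not A):
                    ○ open, literals {A=F, B=T}.
              branch 1.1.1.2 (add not (not A or not A), A):
                not (not A or not A): α-rule — add not not A, not not A.
                ○ open, literals {A=T, B=T}.
          branch 1.1.2 (add (C iff (not D and not D))):
            (C iff (not D and not D)): β-rule — branch into C, (not D and not D)  //  not C, not (not D and not D).
              branch 1.1.2.1 (add C, (not D and not D)):
                (not D and not D): α-rule — add not D, not D.
                ○ open, literals {B=T, C=T, D=F}.
              branch 1.1.2.2 (add not C, not (not D and not D)):
                not (not D and not D): β-rule — branch into not not D  //  not not D.
                  branch 1.1.2.2.1 (add not not D):
                    ○ open, literals {B=T, C=F, D=T}.
                  branch 1.1.2.2.2 (add not not D):
                    ○ open, literals {B=T, C=F, D=T}.
      branch 1.2 (add not (((not A or not A) iff A) implies (C iff (not D and not D))), not B):
        not (((not A or not A) iff A) implies (C iff (not D and not D))): α-rule — add ((not A or not A) iff A), not (C iff (not D and not D)).
        ((not A or not A) iff A): β-rule — branch into (not A or not A), A  //  not (not A or not A), not A.
          branch 1.2.1 (add (not A or not A), A):
            not (C iff (not D and not D)): β-rule — branch into C, not (not D and not D)  //  not C, (not D and not D).
              branch 1.2.1.1 (add C, not (not D and not D)):
                (not A or not A): β-rule — branch into not A  //  not A.
                  branch 1.2.1.1.1 (add not A):
                    × closes — contains both A and not A.
                  branch 1.2.1.1.2 (add not A):
                    × closes — contains both A and not A.
              branch 1.2.1.2 (add not C, (not D and not D)):
                (not D and not D): α-rule — add not D, not D.
                (not A or not A): β-rule — branch into not A  //  not A.
                  branch 1.2.1.2.1 (add not A):
                    × closes — contains both A and not A.
                  branch 1.2.1.2.2 (add not A):
                    × closes — contains both A and not A.
          branch 1.2.2 (add not (not A or not A), not A):
            not (not A or not A): α-rule — add not not A, not not A.
            × closes — contains both A and not A.
  branch 2 (add (B or not C)):
    (B or not C): β-rule — branch into B  //  not C.
      branch 2.1 (add B):
        ○ open, literals {B=T}.
      branch 2.2 (add not C):
        ○ open, literals {C=F}.
5 branches closed, 8 open.
Each open branch fixes some atoms; the unmentioned ones are free. Counting distinct full assignments: branch {A=F, B=T} (C, D) contributes 4 new; branch {A=F, B=T} (C, D) contributes 0 new; branch {A=T, B=T} (C, D) contributes 4 new; branch {B=T, C=T, D=F} (A) contributes 0 new; branch {B=T, C=F, D=T} (A) contributes 0 new; branch {B=T, C=F, D=T} (A) contributes 0 new; branch {B=T} (A, C, D) contributes 0 new; branch {C=F} (A, B, D) contributes 4 new. Total: 12.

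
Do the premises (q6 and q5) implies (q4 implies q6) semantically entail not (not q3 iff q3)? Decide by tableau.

Yes

Initial set: {((q6 and q5) implies (q4 implies q6)); not not (not q3 iff q3)}.
((q6 and q5) implies (q4 implies q6)): β-rule — branch into not (q6 and q5)  //  (q4 implies q6).
  branch 1 (add not (q6 and q5)):
    not not (not q3 iff q3): β-rule — branch into not q3, q3  //  not not q3, not q3.
      branch 1.1 (add not q3, q3):
        × closes — contains both q3 and not q3.
      branch 1.2 (add not not q3, not q3):
        × closes — contains both q3 and not q3.
  branch 2 (add (q4 implies q6)):
    not not (not q3 iff q3): β-rule — branch into not q3, q3  //  not not q3, not q3.
      branch 2.1 (add not q3, q3):
        × closes — contains both q3 and not q3.
      branch 2.2 (add not not q3, not q3):
        × closes — contains both q3 and not q3.
All 4 branches close.
Every branch closed, so the premises entail the conclusion.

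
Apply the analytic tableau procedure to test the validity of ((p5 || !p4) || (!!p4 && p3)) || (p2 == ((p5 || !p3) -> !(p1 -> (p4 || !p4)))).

Assume the negation and expand:
Initial set: {F (((p5 || !p4) || (!!p4 && p3)) || (p2 == ((p5 || !p3) -> !(p1 -> (p4 || !p4)))))}.
F (((p5 || !p4) || (!!p4 && p3)) || (p2 == ((p5 || !p3) -> !(p1 -> (p4 || !p4))))): α-rule — add F ((p5 || !p4) || (!!p4 && p3)), F (p2 == ((p5 || !p3) -> !(p1 -> (p4 || !p4)))).
F ((p5 || !p4) || (!!p4 && p3)): α-rule — add F (p5 || !p4), F (!!p4 && p3).
F (p5 || !p4): α-rule — add F p5, F !p4.
F (p2 == ((p5 || !p3) -> !(p1 -> (p4 || !p4)))): β-rule — branch into T p2, F ((p5 || !p3) -> !(p1 -> (p4 || !p4)))  //  F p2, T ((p5 || !p3) -> !(p1 -> (p4 || !p4))).
  branch 1 (add T p2, F ((p5 || !p3) -> !(p1 -> (p4 || !p4)))):
    F ((p5 || !p3) -> !(p1 -> (p4 || !p4))): α-rule — add T (p5 || !p3), F !(p1 -> (p4 || !p4)).
    F (!!p4 && p3): β-rule — branch into F !!p4  //  F p3.
      branch 1.1 (add F !!p4):
        F !!p4: drop double negation, giving F p4.
        × closes — contains both p4 and !p4.
      branch 1.2 (add F p3):
        T (p5 || !p3): β-rule — branch into T p5  //  T !p3.
          branch 1.2.1 (add T p5):
            × closes — contains both p5 and !p5.
          branch 1.2.2 (add T !p3):
            F !(p1 -> (p4 || !p4)): β-rule — branch into F p1  //  T (p4 || !p4).
              branch 1.2.2.1 (add F p1):
                ○ open, literals {p1=F, p2=T, p3=F, p4=T, p5=F}.
              branch 1.2.2.2 (add T (p4 || !p4)):
                T (p4 || !p4): β-rule — branch into T p4  //  T !p4.
                  branch 1.2.2.2.1 (add T p4):
                    ○ open, literals {p2=T, p3=F, p4=T, p5=F}.
                  branch 1.2.2.2.2 (add T !p4):
                    × closes — contains both p4 and !p4.
  branch 2 (add F p2, T ((p5 || !p3) -> !(p1 -> (p4 || !p4)))):
    F (!!p4 && p3): β-rule — branch into F !!p4  //  F p3.
      branch 2.1 (add F !!p4):
        F !!p4: drop double negation, giving F p4.
        × closes — contains both p4 and !p4.
      branch 2.2 (add F p3):
        T ((p5 || !p3) -> !(p1 -> (p4 || !p4))): β-rule — branch into F (p5 || !p3)  //  T !(p1 -> (p4 || !p4)).
          branch 2.2.1 (add F (p5 || !p3)):
            F (p5 || !p3): α-rule — add F p5, F !p3.
            × closes — contains both p3 and !p3.
          branch 2.2.2 (add T !(p1 -> (p4 || !p4))):
            T !(p1 -> (p4 || !p4)): α-rule — add T p1, F (p4 || !p4).
            F (p4 || !p4): α-rule — add F p4, F !p4.
            × closes — contains both p4 and !p4.
6 branches closed, 2 open.
An open branch gives a countermodel: p1=F, p2=T, p3=F, p4=T, p5=F (unmentioned atoms arbitrary); under it the original formula is false.

Not valid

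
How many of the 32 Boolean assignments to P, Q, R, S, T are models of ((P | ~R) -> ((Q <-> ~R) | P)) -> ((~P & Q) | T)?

Initial set: {T (((P | ~R) -> ((Q <-> ~R) | P)) -> ((~P & Q) | T))}.
T (((P | ~R) -> ((Q <-> ~R) | P)) -> ((~P & Q) | T)): β-rule — branch into F ((P | ~R) -> ((Q <-> ~R) | P))  //  T ((~P & Q) | T).
  branch 1 (add F ((P | ~R) -> ((Q <-> ~R) | P))):
    F ((P | ~R) -> ((Q <-> ~R) | P)): α-rule — add T (P | ~R), F ((Q <-> ~R) | P).
    F ((Q <-> ~R) | P): α-rule — add F (Q <-> ~R), F P.
    T (P | ~R): β-rule — branch into T P  //  T ~R.
      branch 1.1 (add T P):
        × closes — contains both P and ~P.
      branch 1.2 (add T ~R):
        F (Q <-> ~R): β-rule — branch into T Q, F ~R  //  F Q, T ~R.
          branch 1.2.1 (add T Q, F ~R):
            × closes — contains both R and ~R.
          branch 1.2.2 (add F Q, T ~R):
            ○ open, literals {P=F, Q=F, R=F}.
  branch 2 (add T ((~P & Q) | T)):
    T ((~P & Q) | T): β-rule — branch into T (~P & Q)  //  T T.
      branch 2.1 (add T (~P & Q)):
        T (~P & Q): α-rule — add T ~P, T Q.
        ○ open, literals {P=F, Q=T}.
      branch 2.2 (add T T):
        ○ open, literals {T=T}.
2 branches closed, 3 open.
Each open branch fixes some atoms; the unmentioned ones are free. Counting distinct full assignments: branch {P=F, Q=F, R=F} (S, T) contributes 4 new; branch {P=F, Q=T} (R, S, T) contributes 8 new; branch {T=T} (P, Q, R, S) contributes 10 new. Total: 22.

22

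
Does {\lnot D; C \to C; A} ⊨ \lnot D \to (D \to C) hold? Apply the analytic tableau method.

Initial set: {\lnot D; (C \to C); A; \lnot (\lnot D \to (D \to C))}.
\lnot (\lnot D \to (D \to C)): α-rule — add \lnot D, \lnot (D \to C).
\lnot (D \to C): α-rule — add D, \lnot C.
× closes — contains both D and \lnot D.
All 1 branch closes.
Every branch closed, so the premises entail the conclusion.

Yes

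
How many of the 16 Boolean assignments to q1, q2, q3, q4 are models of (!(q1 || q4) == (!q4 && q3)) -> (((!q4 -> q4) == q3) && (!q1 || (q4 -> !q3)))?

Initial set: {((!(q1 || q4) == (!q4 && q3)) -> (((!q4 -> q4) == q3) && (!q1 || (q4 -> !q3))))}.
((!(q1 || q4) == (!q4 && q3)) -> (((!q4 -> q4) == q3) && (!q1 || (q4 -> !q3)))): β-rule — branch into !(!(q1 || q4) == (!q4 && q3))  //  (((!q4 -> q4) == q3) && (!q1 || (q4 -> !q3))).
  branch 1 (add !(!(q1 || q4) == (!q4 && q3))):
    !(!(q1 || q4) == (!q4 && q3)): β-rule — branch into !(q1 || q4), !(!q4 && q3)  //  !!(q1 || q4), (!q4 && q3).
      branch 1.1 (add !(q1 || q4), !(!q4 && q3)):
        !(q1 || q4): α-rule — add !q1, !q4.
        !(!q4 && q3): β-rule — branch into !!q4  //  !q3.
          branch 1.1.1 (add !!q4):
            × closes — contains both q4 and !q4.
          branch 1.1.2 (add !q3):
            ○ open, literals {q1=0, q3=0, q4=0}.
      branch 1.2 (add !!(q1 || q4), (!q4 && q3)):
        (!q4 && q3): α-rule — add !q4, q3.
        !!(q1 || q4): β-rule — branch into q1  //  q4.
          branch 1.2.1 (add q1):
            ○ open, literals {q1=1, q3=1, q4=0}.
          branch 1.2.2 (add q4):
            × closes — contains both q4 and !q4.
  branch 2 (add (((!q4 -> q4) == q3) && (!q1 || (q4 -> !q3)))):
    (((!q4 -> q4) == q3) && (!q1 || (q4 -> !q3))): α-rule — add ((!q4 -> q4) == q3), (!q1 || (q4 -> !q3)).
    ((!q4 -> q4) == q3): β-rule — branch into (!q4 -> q4), q3  //  !(!q4 -> q4), !q3.
      branch 2.1 (add (!q4 -> q4), q3):
        (!q1 || (q4 -> !q3)): β-rule — branch into !q1  //  (q4 -> !q3).
          branch 2.1.1 (add !q1):
            (!q4 -> q4): β-rule — branch into !!q4  //  q4.
              branch 2.1.1.1 (add !!q4):
                ○ open, literals {q1=0, q3=1, q4=1}.
              branch 2.1.1.2 (add q4):
                ○ open, literals {q1=0, q3=1, q4=1}.
          branch 2.1.2 (add (q4 -> !q3)):
            (!q4 -> q4): β-rule — branch into !!q4  //  q4.
              branch 2.1.2.1 (add !!q4):
                (q4 -> !q3): β-rule — branch into !q4  //  !q3.
                  branch 2.1.2.1.1 (add !q4):
                    × closes — contains both q4 and !q4.
                  branch 2.1.2.1.2 (add !q3):
                    × closes — contains both q3 and !q3.
              branch 2.1.2.2 (add q4):
                (q4 -> !q3): β-rule — branch into !q4  //  !q3.
                  branch 2.1.2.2.1 (add !q4):
                    × closes — contains both q4 and !q4.
                  branch 2.1.2.2.2 (add !q3):
                    × closes — contains both q3 and !q3.
      branch 2.2 (add !(!q4 -> q4), !q3):
        !(!q4 -> q4): α-rule — add !q4, !q4.
        (!q1 || (q4 -> !q3)): β-rule — branch into !q1  //  (q4 -> !q3).
          branch 2.2.1 (add !q1):
            ○ open, literals {q1=0, q3=0, q4=0}.
          branch 2.2.2 (add (q4 -> !q3)):
            (q4 -> !q3): β-rule — branch into !q4  //  !q3.
              branch 2.2.2.1 (add !q4):
                ○ open, literals {q3=0, q4=0}.
              branch 2.2.2.2 (add !q3):
                ○ open, literals {q3=0, q4=0}.
6 branches closed, 7 open.
Each open branch fixes some atoms; the unmentioned ones are free. Counting distinct full assignments: branch {q1=0, q3=0, q4=0} (q2) contributes 2 new; branch {q1=1, q3=1, q4=0} (q2) contributes 2 new; branch {q1=0, q3=1, q4=1} (q2) contributes 2 new; branch {q1=0, q3=1, q4=1} (q2) contributes 0 new; branch {q1=0, q3=0, q4=0} (q2) contributes 0 new; branch {q3=0, q4=0} (q1, q2) contributes 2 new; branch {q3=0, q4=0} (q1, q2) contributes 0 new. Total: 8.

8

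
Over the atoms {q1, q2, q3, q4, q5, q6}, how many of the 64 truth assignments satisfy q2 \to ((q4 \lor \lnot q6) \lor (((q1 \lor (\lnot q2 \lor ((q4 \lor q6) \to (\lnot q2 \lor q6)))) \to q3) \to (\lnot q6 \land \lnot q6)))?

60

Initial set: {(q2 \to ((q4 \lor \lnot q6) \lor (((q1 \lor (\lnot q2 \lor ((q4 \lor q6) \to (\lnot q2 \lor q6)))) \to q3) \to (\lnot q6 \land \lnot q6))))}.
(q2 \to ((q4 \lor \lnot q6) \lor (((q1 \lor (\lnot q2 \lor ((q4 \lor q6) \to (\lnot q2 \lor q6)))) \to q3) \to (\lnot q6 \land \lnot q6)))): β-rule — branch into \lnot q2  //  ((q4 \lor \lnot q6) \lor (((q1 \lor (\lnot q2 \lor ((q4 \lor q6) \to (\lnot q2 \lor q6)))) \to q3) \to (\lnot q6 \land \lnot q6))).
  branch 1 (add \lnot q2):
    ○ open, literals {q2=false}.
  branch 2 (add ((q4 \lor \lnot q6) \lor (((q1 \lor (\lnot q2 \lor ((q4 \lor q6) \to (\lnot q2 \lor q6)))) \to q3) \to (\lnot q6 \land \lnot q6)))):
    ((q4 \lor \lnot q6) \lor (((q1 \lor (\lnot q2 \lor ((q4 \lor q6) \to (\lnot q2 \lor q6)))) \to q3) \to (\lnot q6 \land \lnot q6))): β-rule — branch into (q4 \lor \lnot q6)  //  (((q1 \lor (\lnot q2 \lor ((q4 \lor q6) \to (\lnot q2 \lor q6)))) \to q3) \to (\lnot q6 \land \lnot q6)).
      branch 2.1 (add (q4 \lor \lnot q6)):
        (q4 \lor \lnot q6): β-rule — branch into q4  //  \lnot q6.
          branch 2.1.1 (add q4):
            ○ open, literals {q4=true}.
          branch 2.1.2 (add \lnot q6):
            ○ open, literals {q6=false}.
      branch 2.2 (add (((q1 \lor (\lnot q2 \lor ((q4 \lor q6) \to (\lnot q2 \lor q6)))) \to q3) \to (\lnot q6 \land \lnot q6))):
        (((q1 \lor (\lnot q2 \lor ((q4 \lor q6) \to (\lnot q2 \lor q6)))) \to q3) \to (\lnot q6 \land \lnot q6)): β-rule — branch into \lnot ((q1 \lor (\lnot q2 \lor ((q4 \lor q6) \to (\lnot q2 \lor q6)))) \to q3)  //  (\lnot q6 \land \lnot q6).
          branch 2.2.1 (add \lnot ((q1 \lor (\lnot q2 \lor ((q4 \lor q6) \to (\lnot q2 \lor q6)))) \to q3)):
            \lnot ((q1 \lor (\lnot q2 \lor ((q4 \lor q6) \to (\lnot q2 \lor q6)))) \to q3): α-rule — add (q1 \lor (\lnot q2 \lor ((q4 \lor q6) \to (\lnot q2 \lor q6)))), \lnot q3.
            (q1 \lor (\lnot q2 \lor ((q4 \lor q6) \to (\lnot q2 \lor q6)))): β-rule — branch into q1  //  (\lnot q2 \lor ((q4 \lor q6) \to (\lnot q2 \lor q6))).
              branch 2.2.1.1 (add q1):
                ○ open, literals {q1=true, q3=false}.
              branch 2.2.1.2 (add (\lnot q2 \lor ((q4 \lor q6) \to (\lnot q2 \lor q6)))):
                (\lnot q2 \lor ((q4 \lor q6) \to (\lnot q2 \lor q6))): β-rule — branch into \lnot q2  //  ((q4 \lor q6) \to (\lnot q2 \lor q6)).
                  branch 2.2.1.2.1 (add \lnot q2):
                    ○ open, literals {q2=false, q3=false}.
                  branch 2.2.1.2.2 (add ((q4 \lor q6) \to (\lnot q2 \lor q6))):
                    ((q4 \lor q6) \to (\lnot q2 \lor q6)): β-rule — branch into \lnot (q4 \lor q6)  //  (\lnot q2 \lor q6).
                      branch 2.2.1.2.2.1 (add \lnot (q4 \lor q6)):
                        \lnot (q4 \lor q6): α-rule — add \lnot q4, \lnot q6.
                        ○ open, literals {q3=false, q4=false, q6=false}.
                      branch 2.2.1.2.2.2 (add (\lnot q2 \lor q6)):
                        (\lnot q2 \lor q6): β-rule — branch into \lnot q2  //  q6.
                          branch 2.2.1.2.2.2.1 (add \lnot q2):
                            ○ open, literals {q2=false, q3=false}.
                          branch 2.2.1.2.2.2.2 (add q6):
                            ○ open, literals {q3=false, q6=true}.
          branch 2.2.2 (add (\lnot q6 \land \lnot q6)):
            (\lnot q6 \land \lnot q6): α-rule — add \lnot q6, \lnot q6.
            ○ open, literals {q6=false}.
0 branches closed, 9 open.
Each open branch fixes some atoms; the unmentioned ones are free. Counting distinct full assignments: branch {q2=false} (q1, q3, q4, q5, q6) contributes 32 new; branch {q4=true} (q1, q2, q3, q5, q6) contributes 16 new; branch {q6=false} (q1, q2, q3, q4, q5) contributes 8 new; branch {q1=true, q3=false} (q2, q4, q5, q6) contributes 2 new; branch {q2=false, q3=false} (q1, q4, q5, q6) contributes 0 new; branch {q3=false, q4=false, q6=false} (q1, q2, q5) contributes 0 new; branch {q2=false, q3=false} (q1, q4, q5, q6) contributes 0 new; branch {q3=false, q6=true} (q1, q2, q4, q5) contributes 2 new; branch {q6=false} (q1, q2, q3, q4, q5) contributes 0 new. Total: 60.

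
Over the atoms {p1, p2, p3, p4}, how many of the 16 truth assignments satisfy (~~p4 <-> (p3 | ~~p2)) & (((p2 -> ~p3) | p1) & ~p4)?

2

Initial set: {T ((~~p4 <-> (p3 | ~~p2)) & (((p2 -> ~p3) | p1) & ~p4))}.
T ((~~p4 <-> (p3 | ~~p2)) & (((p2 -> ~p3) | p1) & ~p4)): α-rule — add T (~~p4 <-> (p3 | ~~p2)), T (((p2 -> ~p3) | p1) & ~p4).
T (((p2 -> ~p3) | p1) & ~p4): α-rule — add T ((p2 -> ~p3) | p1), T ~p4.
T (~~p4 <-> (p3 | ~~p2)): β-rule — branch into T ~~p4, T (p3 | ~~p2)  //  F ~~p4, F (p3 | ~~p2).
  branch 1 (add T ~~p4, T (p3 | ~~p2)):
    T ~~p4: drop double negation, giving T p4.
    × closes — contains both p4 and ~p4.
  branch 2 (add F ~~p4, F (p3 | ~~p2)):
    F ~~p4: drop double negation, giving F p4.
    F (p3 | ~~p2): α-rule — add F p3, F ~~p2.
    F ~~p2: drop double negation, giving F p2.
    T ((p2 -> ~p3) | p1): β-rule — branch into T (p2 -> ~p3)  //  T p1.
      branch 2.1 (add T (p2 -> ~p3)):
        T (p2 -> ~p3): β-rule — branch into F p2  //  T ~p3.
          branch 2.1.1 (add F p2):
            ○ open, literals {p2=false, p3=false, p4=false}.
          branch 2.1.2 (add T ~p3):
            ○ open, literals {p2=false, p3=false, p4=false}.
      branch 2.2 (add T p1):
        ○ open, literals {p1=true, p2=false, p3=false, p4=false}.
1 branch closed, 3 open.
Each open branch fixes some atoms; the unmentioned ones are free. Counting distinct full assignments: branch {p2=false, p3=false, p4=false} (p1) contributes 2 new; branch {p2=false, p3=false, p4=false} (p1) contributes 0 new; branch {p1=true, p2=false, p3=false, p4=false} (none free) contributes 0 new. Total: 2.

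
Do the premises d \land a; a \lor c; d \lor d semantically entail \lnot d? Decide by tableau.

Initial set: {T (d \land a); T (a \lor c); T (d \lor d); F \lnot d}.
T (d \land a): α-rule — add T d, T a.
T (a \lor c): β-rule — branch into T a  //  T c.
  branch 1 (add T a):
    T (d \lor d): β-rule — branch into T d  //  T d.
      branch 1.1 (add T d):
        ○ open, literals {a=T, d=T}.
      branch 1.2 (add T d):
        ○ open, literals {a=T, d=T}.
  branch 2 (add T c):
    T (d \lor d): β-rule — branch into T d  //  T d.
      branch 2.1 (add T d):
        ○ open, literals {a=T, c=T, d=T}.
      branch 2.2 (add T d):
        ○ open, literals {a=T, c=T, d=T}.
0 branches closed, 4 open.
An open branch gives a countermodel: a=T, d=T (unmentioned atoms arbitrary); the premises hold there but the conclusion fails.

No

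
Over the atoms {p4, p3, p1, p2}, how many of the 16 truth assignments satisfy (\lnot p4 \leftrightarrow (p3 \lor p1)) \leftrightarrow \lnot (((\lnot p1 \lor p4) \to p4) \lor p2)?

Initial set: {((\lnot p4 \leftrightarrow (p3 \lor p1)) \leftrightarrow \lnot (((\lnot p1 \lor p4) \to p4) \lor p2))}.
((\lnot p4 \leftrightarrow (p3 \lor p1)) \leftrightarrow \lnot (((\lnot p1 \lor p4) \to p4) \lor p2)): β-rule — branch into (\lnot p4 \leftrightarrow (p3 \lor p1)), \lnot (((\lnot p1 \lor p4) \to p4) \lor p2)  //  \lnot (\lnot p4 \leftrightarrow (p3 \lor p1)), \lnot \lnot (((\lnot p1 \lor p4) \to p4) \lor p2).
  branch 1 (add (\lnot p4 \leftrightarrow (p3 \lor p1)), \lnot (((\lnot p1 \lor p4) \to p4) \lor p2)):
    \lnot (((\lnot p1 \lor p4) \to p4) \lor p2): α-rule — add \lnot ((\lnot p1 \lor p4) \to p4), \lnot p2.
    \lnot ((\lnot p1 \lor p4) \to p4): α-rule — add (\lnot p1 \lor p4), \lnot p4.
    (\lnot p4 \leftrightarrow (p3 \lor p1)): β-rule — branch into \lnot p4, (p3 \lor p1)  //  \lnot \lnot p4, \lnot (p3 \lor p1).
      branch 1.1 (add \lnot p4, (p3 \lor p1)):
        (\lnot p1 \lor p4): β-rule — branch into \lnot p1  //  p4.
          branch 1.1.1 (add \lnot p1):
            (p3 \lor p1): β-rule — branch into p3  //  p1.
              branch 1.1.1.1 (add p3):
                ○ open, literals {p1=0, p2=0, p3=1, p4=0}.
              branch 1.1.1.2 (add p1):
                × closes — contains both p1 and \lnot p1.
          branch 1.1.2 (add p4):
            × closes — contains both p4 and \lnot p4.
      branch 1.2 (add \lnot \lnot p4, \lnot (p3 \lor p1)):
        × closes — contains both p4 and \lnot p4.
  branch 2 (add \lnot (\lnot p4 \leftrightarrow (p3 \lor p1)), \lnot \lnot (((\lnot p1 \lor p4) \to p4) \lor p2)):
    \lnot (\lnot p4 \leftrightarrow (p3 \lor p1)): β-rule — branch into \lnot p4, \lnot (p3 \lor p1)  //  \lnot \lnot p4, (p3 \lor p1).
      branch 2.1 (add \lnot p4, \lnot (p3 \lor p1)):
        \lnot (p3 \lor p1): α-rule — add \lnot p3, \lnot p1.
        \lnot \lnot (((\lnot p1 \lor p4) \to p4) \lor p2): β-rule — branch into ((\lnot p1 \lor p4) \to p4)  //  p2.
          branch 2.1.1 (add ((\lnot p1 \lor p4) \to p4)):
            ((\lnot p1 \lor p4) \to p4): β-rule — branch into \lnot (\lnot p1 \lor p4)  //  p4.
              branch 2.1.1.1 (add \lnot (\lnot p1 \lor p4)):
                \lnot (\lnot p1 \lor p4): α-rule — add \lnot \lnot p1, \lnot p4.
                × closes — contains both p1 and \lnot p1.
              branch 2.1.1.2 (add p4):
                × closes — contains both p4 and \lnot p4.
          branch 2.1.2 (add p2):
            ○ open, literals {p1=0, p2=1, p3=0, p4=0}.
      branch 2.2 (add \lnot \lnot p4, (p3 \lor p1)):
        \lnot \lnot (((\lnot p1 \lor p4) \to p4) \lor p2): β-rule — branch into ((\lnot p1 \lor p4) \to p4)  //  p2.
          branch 2.2.1 (add ((\lnot p1 \lor p4) \to p4)):
            (p3 \lor p1): β-rule — branch into p3  //  p1.
              branch 2.2.1.1 (add p3):
                ((\lnot p1 \lor p4) \to p4): β-rule — branch into \lnot (\lnot p1 \lor p4)  //  p4.
                  branch 2.2.1.1.1 (add \lnot (\lnot p1 \lor p4)):
                    \lnot (\lnot p1 \lor p4): α-rule — add \lnot \lnot p1, \lnot p4.
                    × closes — contains both p4 and \lnot p4.
                  branch 2.2.1.1.2 (add p4):
                    ○ open, literals {p3=1, p4=1}.
              branch 2.2.1.2 (add p1):
                ((\lnot p1 \lor p4) \to p4): β-rule — branch into \lnot (\lnot p1 \lor p4)  //  p4.
                  branch 2.2.1.2.1 (add \lnot (\lnot p1 \lor p4)):
                    \lnot (\lnot p1 \lor p4): α-rule — add \lnot \lnot p1, \lnot p4.
                    × closes — contains both p4 and \lnot p4.
                  branch 2.2.1.2.2 (add p4):
                    ○ open, literals {p1=1, p4=1}.
          branch 2.2.2 (add p2):
            (p3 \lor p1): β-rule — branch into p3  //  p1.
              branch 2.2.2.1 (add p3):
                ○ open, literals {p2=1, p3=1, p4=1}.
              branch 2.2.2.2 (add p1):
                ○ open, literals {p1=1, p2=1, p4=1}.
7 branches closed, 6 open.
Each open branch fixes some atoms; the unmentioned ones are free. Counting distinct full assignments: branch {p1=0, p2=0, p3=1, p4=0} (none free) contributes 1 new; branch {p1=0, p2=1, p3=0, p4=0} (none free) contributes 1 new; branch {p3=1, p4=1} (p1, p2) contributes 4 new; branch {p1=1, p4=1} (p3, p2) contributes 2 new; branch {p2=1, p3=1, p4=1} (p1) contributes 0 new; branch {p1=1, p2=1, p4=1} (p3) contributes 0 new. Total: 8.

8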